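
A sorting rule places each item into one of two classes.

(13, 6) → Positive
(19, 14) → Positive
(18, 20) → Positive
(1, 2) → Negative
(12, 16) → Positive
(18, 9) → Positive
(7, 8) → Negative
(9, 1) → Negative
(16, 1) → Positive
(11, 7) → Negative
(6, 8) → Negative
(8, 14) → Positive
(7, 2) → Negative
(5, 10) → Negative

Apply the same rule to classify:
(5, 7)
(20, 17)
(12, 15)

Negative, Positive, Positive

Every 'Positive' example satisfies: max ≥ 12. None of the 'Negative' examples do.
Negative: (5, 7), since max 7.
Positive: (20, 17), since max 20.
Positive: (12, 15), since max 15.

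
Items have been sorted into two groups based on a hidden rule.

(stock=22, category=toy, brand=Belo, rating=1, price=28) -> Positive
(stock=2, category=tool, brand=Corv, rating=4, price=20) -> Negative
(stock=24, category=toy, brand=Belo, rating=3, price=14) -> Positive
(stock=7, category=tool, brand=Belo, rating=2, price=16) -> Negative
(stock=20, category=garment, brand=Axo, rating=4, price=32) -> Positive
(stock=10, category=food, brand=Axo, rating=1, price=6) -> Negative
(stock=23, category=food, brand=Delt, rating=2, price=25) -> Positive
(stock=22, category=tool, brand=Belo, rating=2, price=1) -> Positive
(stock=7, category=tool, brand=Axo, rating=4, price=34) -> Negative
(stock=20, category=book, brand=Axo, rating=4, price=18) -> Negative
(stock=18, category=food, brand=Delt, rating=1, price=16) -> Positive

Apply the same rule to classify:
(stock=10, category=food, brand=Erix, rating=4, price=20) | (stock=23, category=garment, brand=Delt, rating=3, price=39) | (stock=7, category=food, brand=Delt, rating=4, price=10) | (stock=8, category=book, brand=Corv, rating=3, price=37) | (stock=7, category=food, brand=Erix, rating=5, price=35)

Negative, Positive, Negative, Negative, Negative

The common property of the 'Positive' items is: price ≠ 18 AND stock ≥ 18. No 'Negative' item has it.
(stock=10, category=food, brand=Erix, rating=4, price=20): Negative (price = 20, stock = 10). (stock=23, category=garment, brand=Delt, rating=3, price=39): Positive (price = 39, stock = 23). (stock=7, category=food, brand=Delt, rating=4, price=10): Negative (price = 10, stock = 7). (stock=8, category=book, brand=Corv, rating=3, price=37): Negative (price = 37, stock = 8). (stock=7, category=food, brand=Erix, rating=5, price=35): Negative (price = 35, stock = 7).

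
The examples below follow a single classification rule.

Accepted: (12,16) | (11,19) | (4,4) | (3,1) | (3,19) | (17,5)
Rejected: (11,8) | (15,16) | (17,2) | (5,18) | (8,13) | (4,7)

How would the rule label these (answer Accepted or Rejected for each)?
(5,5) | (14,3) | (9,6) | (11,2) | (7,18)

Rule: sum is even. This holds for each 'Accepted' example and fails for each 'Rejected' one.
(5,5) — 5+5 = 10, hence Accepted.
(14,3) — 14+3 = 17, hence Rejected.
(9,6) — 9+6 = 15, hence Rejected.
(11,2) — 11+2 = 13, hence Rejected.
(7,18) — 7+18 = 25, hence Rejected.

Accepted, Rejected, Rejected, Rejected, Rejected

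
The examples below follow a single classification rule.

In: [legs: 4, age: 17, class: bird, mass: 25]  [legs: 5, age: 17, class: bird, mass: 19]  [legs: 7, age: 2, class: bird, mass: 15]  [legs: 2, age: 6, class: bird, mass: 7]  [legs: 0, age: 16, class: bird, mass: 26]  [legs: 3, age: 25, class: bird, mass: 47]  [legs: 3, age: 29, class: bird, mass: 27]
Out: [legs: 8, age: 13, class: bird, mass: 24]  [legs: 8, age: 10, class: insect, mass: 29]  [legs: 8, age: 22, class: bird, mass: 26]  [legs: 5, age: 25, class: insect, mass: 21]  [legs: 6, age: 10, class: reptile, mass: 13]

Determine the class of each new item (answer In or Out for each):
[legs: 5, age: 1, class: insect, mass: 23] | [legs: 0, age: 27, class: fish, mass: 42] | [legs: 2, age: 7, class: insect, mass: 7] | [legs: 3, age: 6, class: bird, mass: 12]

Rule: class is bird AND legs ≤ 7. This holds for each 'In' example and fails for each 'Out' one.

Out, Out, Out, In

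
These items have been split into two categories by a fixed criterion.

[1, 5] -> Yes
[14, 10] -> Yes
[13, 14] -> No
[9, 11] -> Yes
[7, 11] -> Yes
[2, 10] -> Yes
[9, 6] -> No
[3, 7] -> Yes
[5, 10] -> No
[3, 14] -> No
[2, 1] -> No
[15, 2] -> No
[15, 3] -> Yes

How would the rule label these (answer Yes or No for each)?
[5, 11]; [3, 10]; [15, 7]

Yes, No, Yes

The classifier is using: sum is even.
[5, 11] — 5+11 = 16, hence Yes. [3, 10] — 3+10 = 13, hence No. [15, 7] — 15+7 = 22, hence Yes.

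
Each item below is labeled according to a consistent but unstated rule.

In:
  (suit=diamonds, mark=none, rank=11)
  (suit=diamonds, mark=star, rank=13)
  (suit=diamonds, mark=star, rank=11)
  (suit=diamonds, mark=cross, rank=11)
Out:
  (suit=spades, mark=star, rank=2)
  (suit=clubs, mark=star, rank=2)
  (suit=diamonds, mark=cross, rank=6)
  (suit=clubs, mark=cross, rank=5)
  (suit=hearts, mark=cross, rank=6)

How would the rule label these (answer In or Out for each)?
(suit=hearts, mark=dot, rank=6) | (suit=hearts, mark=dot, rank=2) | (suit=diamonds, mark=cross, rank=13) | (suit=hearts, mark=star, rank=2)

Rule: rank ≥ 11. This holds for each 'In' example and fails for each 'Out' one.
(suit=hearts, mark=dot, rank=6): rank = 6 — fails the rule, so Out.
(suit=hearts, mark=dot, rank=2): rank = 2 — fails the rule, so Out.
(suit=diamonds, mark=cross, rank=13): rank = 13 — meets the rule, so In.
(suit=hearts, mark=star, rank=2): rank = 2 — fails the rule, so Out.

Out, Out, In, Out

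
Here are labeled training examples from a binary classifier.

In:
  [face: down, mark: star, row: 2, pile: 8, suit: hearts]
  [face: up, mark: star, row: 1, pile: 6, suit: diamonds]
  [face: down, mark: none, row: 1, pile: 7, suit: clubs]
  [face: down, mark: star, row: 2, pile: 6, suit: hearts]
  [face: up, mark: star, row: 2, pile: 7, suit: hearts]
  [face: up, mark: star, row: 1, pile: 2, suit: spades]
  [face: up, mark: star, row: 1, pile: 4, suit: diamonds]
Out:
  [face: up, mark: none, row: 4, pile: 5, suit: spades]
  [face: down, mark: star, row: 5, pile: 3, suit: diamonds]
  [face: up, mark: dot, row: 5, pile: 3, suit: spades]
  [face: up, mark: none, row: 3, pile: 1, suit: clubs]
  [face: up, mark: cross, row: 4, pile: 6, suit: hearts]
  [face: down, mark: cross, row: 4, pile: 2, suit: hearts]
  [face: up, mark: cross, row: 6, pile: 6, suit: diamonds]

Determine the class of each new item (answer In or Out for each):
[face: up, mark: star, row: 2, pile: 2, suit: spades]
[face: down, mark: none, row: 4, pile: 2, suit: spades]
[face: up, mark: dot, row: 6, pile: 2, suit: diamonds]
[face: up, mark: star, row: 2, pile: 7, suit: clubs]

The rule appears to be: row ≤ 2.
In: [face: up, mark: star, row: 2, pile: 2, suit: spades], since row = 2.
Out: [face: down, mark: none, row: 4, pile: 2, suit: spades], since row = 4.
Out: [face: up, mark: dot, row: 6, pile: 2, suit: diamonds], since row = 6.
In: [face: up, mark: star, row: 2, pile: 7, suit: clubs], since row = 2.

In, Out, Out, In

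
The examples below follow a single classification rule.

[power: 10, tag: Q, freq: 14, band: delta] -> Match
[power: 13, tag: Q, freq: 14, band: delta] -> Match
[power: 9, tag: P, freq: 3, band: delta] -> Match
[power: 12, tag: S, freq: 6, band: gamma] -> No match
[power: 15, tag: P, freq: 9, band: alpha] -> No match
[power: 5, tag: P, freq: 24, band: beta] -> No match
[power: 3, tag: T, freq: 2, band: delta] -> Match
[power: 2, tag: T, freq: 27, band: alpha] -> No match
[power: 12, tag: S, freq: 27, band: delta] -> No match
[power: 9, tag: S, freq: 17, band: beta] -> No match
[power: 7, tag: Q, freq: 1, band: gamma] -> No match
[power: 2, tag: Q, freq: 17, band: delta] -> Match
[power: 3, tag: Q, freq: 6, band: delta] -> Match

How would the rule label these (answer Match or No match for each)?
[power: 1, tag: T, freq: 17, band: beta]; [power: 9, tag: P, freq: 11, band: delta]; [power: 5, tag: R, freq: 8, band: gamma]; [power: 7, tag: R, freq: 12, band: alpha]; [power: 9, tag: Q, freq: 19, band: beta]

'Match' ⟺ band is delta AND freq ≤ 17.

No match, Match, No match, No match, No match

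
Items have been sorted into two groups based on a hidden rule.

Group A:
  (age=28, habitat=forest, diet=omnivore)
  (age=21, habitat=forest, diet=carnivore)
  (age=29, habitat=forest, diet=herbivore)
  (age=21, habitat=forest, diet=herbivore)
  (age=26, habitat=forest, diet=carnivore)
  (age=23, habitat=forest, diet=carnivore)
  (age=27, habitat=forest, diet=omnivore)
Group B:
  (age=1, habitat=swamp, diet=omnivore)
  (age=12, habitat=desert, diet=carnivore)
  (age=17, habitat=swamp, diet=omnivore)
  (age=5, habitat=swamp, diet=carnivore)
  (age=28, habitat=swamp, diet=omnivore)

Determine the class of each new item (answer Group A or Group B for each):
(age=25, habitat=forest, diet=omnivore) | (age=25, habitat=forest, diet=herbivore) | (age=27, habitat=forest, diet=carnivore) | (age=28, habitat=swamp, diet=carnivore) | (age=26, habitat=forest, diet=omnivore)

Group A, Group A, Group A, Group B, Group A

Checking candidate rules against both groups, what survives is: habitat is forest.
(age=25, habitat=forest, diet=omnivore) → habitat is forest → Group A.
(age=25, habitat=forest, diet=herbivore) → habitat is forest → Group A.
(age=27, habitat=forest, diet=carnivore) → habitat is forest → Group A.
(age=28, habitat=swamp, diet=carnivore) → habitat is swamp → Group B.
(age=26, habitat=forest, diet=omnivore) → habitat is forest → Group A.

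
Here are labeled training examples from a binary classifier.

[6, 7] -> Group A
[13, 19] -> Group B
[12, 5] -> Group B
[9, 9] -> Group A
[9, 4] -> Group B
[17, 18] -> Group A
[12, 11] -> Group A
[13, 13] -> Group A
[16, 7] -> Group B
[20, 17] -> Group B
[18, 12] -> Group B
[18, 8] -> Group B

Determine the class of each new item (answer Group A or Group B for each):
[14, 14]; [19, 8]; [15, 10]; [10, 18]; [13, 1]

Group A, Group B, Group B, Group B, Group B

A rule that fits every label: |first − second| ≤ 1 — true of each 'Group A' example, false of each 'Group B' one.
Group A: [14, 14], since |14−14| = 0.
Group B: [19, 8], since |19−8| = 11.
Group B: [15, 10], since |15−10| = 5.
Group B: [10, 18], since |10−18| = 8.
Group B: [13, 1], since |13−1| = 12.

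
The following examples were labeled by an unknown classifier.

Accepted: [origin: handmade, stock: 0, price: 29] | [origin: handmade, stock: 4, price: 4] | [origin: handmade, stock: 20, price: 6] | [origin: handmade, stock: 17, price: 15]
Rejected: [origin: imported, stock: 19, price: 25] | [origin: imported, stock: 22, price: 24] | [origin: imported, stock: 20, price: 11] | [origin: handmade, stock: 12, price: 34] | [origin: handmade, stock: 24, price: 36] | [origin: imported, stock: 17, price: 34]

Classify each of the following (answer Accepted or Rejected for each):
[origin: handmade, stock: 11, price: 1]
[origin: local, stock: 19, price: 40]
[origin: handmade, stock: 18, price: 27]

Accepted, Rejected, Accepted

The distinguishing property — origin is handmade AND price ≤ 29 — holds for all the 'Accepted' cases and none of the 'Rejected' cases.
[origin: handmade, stock: 11, price: 1]: origin is handmade, price = 1 — passes, so Accepted.
[origin: local, stock: 19, price: 40]: origin is local, price = 40 — doesn't match, so Rejected.
[origin: handmade, stock: 18, price: 27]: origin is handmade, price = 27 — passes, so Accepted.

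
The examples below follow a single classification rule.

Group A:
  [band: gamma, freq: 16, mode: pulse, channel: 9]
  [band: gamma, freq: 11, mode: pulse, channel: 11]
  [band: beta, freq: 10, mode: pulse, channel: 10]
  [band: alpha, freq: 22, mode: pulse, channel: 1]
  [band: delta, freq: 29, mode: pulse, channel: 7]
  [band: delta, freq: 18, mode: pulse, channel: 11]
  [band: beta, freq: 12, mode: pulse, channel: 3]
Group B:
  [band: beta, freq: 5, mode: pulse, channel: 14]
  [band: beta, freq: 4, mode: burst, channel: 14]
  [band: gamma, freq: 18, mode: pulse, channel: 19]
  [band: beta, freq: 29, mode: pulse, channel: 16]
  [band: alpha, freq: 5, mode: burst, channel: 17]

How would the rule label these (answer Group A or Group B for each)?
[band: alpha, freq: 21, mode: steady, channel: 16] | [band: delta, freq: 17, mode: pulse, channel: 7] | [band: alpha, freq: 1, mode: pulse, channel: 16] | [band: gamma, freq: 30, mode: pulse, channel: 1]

Group B, Group A, Group B, Group A

Every 'Group A' example satisfies: channel ≤ 11. None of the 'Group B' examples do.
Group B: [band: alpha, freq: 21, mode: steady, channel: 16], since channel = 16. Group A: [band: delta, freq: 17, mode: pulse, channel: 7], since channel = 7. Group B: [band: alpha, freq: 1, mode: pulse, channel: 16], since channel = 16. Group A: [band: gamma, freq: 30, mode: pulse, channel: 1], since channel = 1.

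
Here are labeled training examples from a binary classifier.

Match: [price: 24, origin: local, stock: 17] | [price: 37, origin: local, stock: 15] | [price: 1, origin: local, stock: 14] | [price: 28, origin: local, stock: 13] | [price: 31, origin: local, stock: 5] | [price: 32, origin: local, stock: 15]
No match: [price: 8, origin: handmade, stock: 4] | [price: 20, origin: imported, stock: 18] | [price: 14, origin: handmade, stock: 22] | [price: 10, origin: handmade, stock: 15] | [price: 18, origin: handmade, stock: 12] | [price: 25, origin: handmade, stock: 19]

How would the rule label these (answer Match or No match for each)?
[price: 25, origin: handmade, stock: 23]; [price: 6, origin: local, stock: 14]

The classifier is using: origin is local.

No match, Match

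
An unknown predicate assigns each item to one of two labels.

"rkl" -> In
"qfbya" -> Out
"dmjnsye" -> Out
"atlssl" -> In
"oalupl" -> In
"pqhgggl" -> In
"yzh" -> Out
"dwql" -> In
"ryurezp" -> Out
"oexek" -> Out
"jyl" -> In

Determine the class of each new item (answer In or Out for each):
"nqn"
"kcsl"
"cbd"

A rule that fits every label: contains 'l' — true of each 'In' example, false of each 'Out' one.
"nqn" → no 'l' → Out.
"kcsl" → has 'l' → In.
"cbd" → no 'l' → Out.

Out, In, Out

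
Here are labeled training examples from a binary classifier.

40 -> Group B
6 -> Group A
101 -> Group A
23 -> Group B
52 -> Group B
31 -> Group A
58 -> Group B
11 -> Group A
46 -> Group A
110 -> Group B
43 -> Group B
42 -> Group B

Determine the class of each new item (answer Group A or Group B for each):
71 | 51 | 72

Group A, Group A, Group B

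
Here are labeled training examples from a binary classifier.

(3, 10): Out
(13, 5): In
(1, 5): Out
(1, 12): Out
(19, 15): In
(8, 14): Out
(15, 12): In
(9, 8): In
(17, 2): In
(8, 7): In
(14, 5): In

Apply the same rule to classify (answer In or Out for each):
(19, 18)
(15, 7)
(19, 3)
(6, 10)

In, In, In, Out

'In' ⟺ first > second.
In: (19, 18), since 19 > 18.
In: (15, 7), since 15 > 7.
In: (19, 3), since 19 > 3.
Out: (6, 10), since 6 < 10.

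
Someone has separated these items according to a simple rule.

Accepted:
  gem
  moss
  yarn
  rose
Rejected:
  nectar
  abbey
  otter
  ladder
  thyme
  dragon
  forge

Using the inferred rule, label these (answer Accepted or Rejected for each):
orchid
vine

Rejected, Accepted

'Accepted' ⟺ length ≤ 4.
orchid — length 6, hence Rejected.
vine — length 4, hence Accepted.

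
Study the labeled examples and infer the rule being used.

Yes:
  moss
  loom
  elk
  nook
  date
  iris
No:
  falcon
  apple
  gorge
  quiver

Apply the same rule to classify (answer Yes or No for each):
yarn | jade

All 'Yes' examples share one property — length ≤ 4 — and every 'No' example lacks it.

Yes, Yes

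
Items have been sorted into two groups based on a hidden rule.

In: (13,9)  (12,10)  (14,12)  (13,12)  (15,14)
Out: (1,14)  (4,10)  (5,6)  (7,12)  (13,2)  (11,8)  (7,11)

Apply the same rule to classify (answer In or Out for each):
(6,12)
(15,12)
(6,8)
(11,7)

A rule that fits every label: sum ≥ 22 — true of each 'In' example, false of each 'Out' one.

Out, In, Out, Out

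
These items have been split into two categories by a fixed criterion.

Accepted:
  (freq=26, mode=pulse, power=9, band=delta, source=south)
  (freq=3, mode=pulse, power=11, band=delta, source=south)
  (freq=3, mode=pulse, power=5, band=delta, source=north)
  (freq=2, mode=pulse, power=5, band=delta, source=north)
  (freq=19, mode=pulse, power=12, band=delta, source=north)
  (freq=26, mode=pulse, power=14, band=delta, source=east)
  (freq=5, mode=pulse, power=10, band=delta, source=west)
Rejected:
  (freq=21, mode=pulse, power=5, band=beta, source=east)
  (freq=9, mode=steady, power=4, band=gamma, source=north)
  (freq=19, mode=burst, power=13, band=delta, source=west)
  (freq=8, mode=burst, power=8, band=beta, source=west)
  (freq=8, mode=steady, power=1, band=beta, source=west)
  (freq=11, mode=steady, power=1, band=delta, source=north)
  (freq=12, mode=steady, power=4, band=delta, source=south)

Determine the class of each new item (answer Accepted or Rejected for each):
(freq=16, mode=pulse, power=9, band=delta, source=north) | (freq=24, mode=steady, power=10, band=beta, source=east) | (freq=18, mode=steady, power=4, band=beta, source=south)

Accepted, Rejected, Rejected

Every 'Accepted' example satisfies: mode is pulse AND band is delta. None of the 'Rejected' examples do.
Accepted: (freq=16, mode=pulse, power=9, band=delta, source=north), since mode is pulse, band is delta. Rejected: (freq=24, mode=steady, power=10, band=beta, source=east), since mode is steady, band is beta. Rejected: (freq=18, mode=steady, power=4, band=beta, source=south), since mode is steady, band is beta.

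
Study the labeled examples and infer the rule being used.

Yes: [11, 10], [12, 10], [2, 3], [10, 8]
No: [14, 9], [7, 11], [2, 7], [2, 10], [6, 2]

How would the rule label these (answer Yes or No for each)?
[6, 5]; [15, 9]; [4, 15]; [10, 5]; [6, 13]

One predicate separates the groups cleanly: |first − second| ≤ 2.
[6, 5]: |6−5| = 1 — meets the rule, so Yes.
[15, 9]: |15−9| = 6 — fails the rule, so No.
[4, 15]: |4−15| = 11 — fails the rule, so No.
[10, 5]: |10−5| = 5 — fails the rule, so No.
[6, 13]: |6−13| = 7 — fails the rule, so No.

Yes, No, No, No, No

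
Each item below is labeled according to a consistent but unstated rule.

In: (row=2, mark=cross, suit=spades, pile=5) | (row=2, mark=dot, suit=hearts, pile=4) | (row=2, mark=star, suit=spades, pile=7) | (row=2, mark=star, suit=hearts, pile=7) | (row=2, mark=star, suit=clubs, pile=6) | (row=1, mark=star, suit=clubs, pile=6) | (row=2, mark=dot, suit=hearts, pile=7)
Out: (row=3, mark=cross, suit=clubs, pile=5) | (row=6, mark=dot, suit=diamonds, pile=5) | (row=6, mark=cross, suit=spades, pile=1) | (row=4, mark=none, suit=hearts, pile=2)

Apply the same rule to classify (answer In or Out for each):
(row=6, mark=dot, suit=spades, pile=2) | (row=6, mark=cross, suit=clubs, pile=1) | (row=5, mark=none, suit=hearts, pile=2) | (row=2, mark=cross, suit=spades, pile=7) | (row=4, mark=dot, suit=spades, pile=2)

Out, Out, Out, In, Out

Rule: row ≤ 2. This holds for each 'In' example and fails for each 'Out' one.
(row=6, mark=dot, suit=spades, pile=2): Out (row = 6).
(row=6, mark=cross, suit=clubs, pile=1): Out (row = 6).
(row=5, mark=none, suit=hearts, pile=2): Out (row = 5).
(row=2, mark=cross, suit=spades, pile=7): In (row = 2).
(row=4, mark=dot, suit=spades, pile=2): Out (row = 4).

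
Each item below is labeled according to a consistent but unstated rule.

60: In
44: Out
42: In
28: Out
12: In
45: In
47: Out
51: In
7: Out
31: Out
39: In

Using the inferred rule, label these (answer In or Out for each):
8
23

Out, Out

A rule that fits every label: multiple of 3 — true of each 'In' example, false of each 'Out' one.
8: 8 = 3·2 + 2 — doesn't qualify, so Out. 23: 23 = 3·7 + 2 — doesn't qualify, so Out.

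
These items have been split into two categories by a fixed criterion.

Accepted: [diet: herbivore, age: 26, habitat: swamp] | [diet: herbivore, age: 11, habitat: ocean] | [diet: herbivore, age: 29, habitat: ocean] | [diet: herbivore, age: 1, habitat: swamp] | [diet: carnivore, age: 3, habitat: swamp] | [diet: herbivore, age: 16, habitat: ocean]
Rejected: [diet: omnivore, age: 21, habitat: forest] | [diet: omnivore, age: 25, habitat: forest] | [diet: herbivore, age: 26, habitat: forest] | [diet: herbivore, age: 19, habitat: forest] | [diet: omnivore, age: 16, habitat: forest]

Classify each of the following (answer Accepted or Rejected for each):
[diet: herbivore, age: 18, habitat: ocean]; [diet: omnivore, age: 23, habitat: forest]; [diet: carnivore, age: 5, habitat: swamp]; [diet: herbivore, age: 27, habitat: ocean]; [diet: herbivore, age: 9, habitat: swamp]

Accepted, Rejected, Accepted, Accepted, Accepted

One predicate separates the groups cleanly: habitat is not forest.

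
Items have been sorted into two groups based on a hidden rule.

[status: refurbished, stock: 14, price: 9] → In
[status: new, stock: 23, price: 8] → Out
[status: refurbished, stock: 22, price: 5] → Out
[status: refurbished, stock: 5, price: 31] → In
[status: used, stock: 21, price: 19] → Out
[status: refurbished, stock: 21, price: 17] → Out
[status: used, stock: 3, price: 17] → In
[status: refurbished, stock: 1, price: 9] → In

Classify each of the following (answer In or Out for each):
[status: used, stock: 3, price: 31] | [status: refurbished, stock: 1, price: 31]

'In' ⟺ stock ≤ 14.

In, In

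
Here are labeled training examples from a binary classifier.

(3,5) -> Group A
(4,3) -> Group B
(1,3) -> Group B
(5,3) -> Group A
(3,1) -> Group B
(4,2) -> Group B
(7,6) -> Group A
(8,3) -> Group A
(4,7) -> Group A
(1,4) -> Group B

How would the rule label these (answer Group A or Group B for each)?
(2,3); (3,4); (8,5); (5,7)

Group B, Group B, Group A, Group A

A rule that fits every label: sum ≥ 8 — true of each 'Group A' example, false of each 'Group B' one.
(2,3): 2+3 = 5 — lacks this property, so Group B. (3,4): 3+4 = 7 — lacks this property, so Group B. (8,5): 8+5 = 13 — satisfies this, so Group A. (5,7): 5+7 = 12 — satisfies this, so Group A.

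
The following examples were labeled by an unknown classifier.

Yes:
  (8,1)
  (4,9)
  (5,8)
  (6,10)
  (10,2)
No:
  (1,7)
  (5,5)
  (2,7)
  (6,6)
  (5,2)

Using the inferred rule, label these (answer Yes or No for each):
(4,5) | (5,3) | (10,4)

The classifier is using: max ≥ 8.
(4,5): max 5, does not pass → No. (5,3): max 5, does not pass → No. (10,4): max 10, matches → Yes.

No, No, Yes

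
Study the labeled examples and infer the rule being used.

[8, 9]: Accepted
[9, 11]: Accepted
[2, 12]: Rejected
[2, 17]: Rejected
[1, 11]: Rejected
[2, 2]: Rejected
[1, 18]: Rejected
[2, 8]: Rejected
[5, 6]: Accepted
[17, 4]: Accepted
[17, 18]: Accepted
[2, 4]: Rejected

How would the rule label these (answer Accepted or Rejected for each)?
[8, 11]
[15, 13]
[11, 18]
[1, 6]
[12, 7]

Accepted, Accepted, Accepted, Rejected, Accepted

Every 'Accepted' example satisfies: first ≥ 4. None of the 'Rejected' examples do.
[8, 11]: first 8 — meets the rule, so Accepted.
[15, 13]: first 15 — meets the rule, so Accepted.
[11, 18]: first 11 — meets the rule, so Accepted.
[1, 6]: first 1 — does not satisfy this, so Rejected.
[12, 7]: first 12 — meets the rule, so Accepted.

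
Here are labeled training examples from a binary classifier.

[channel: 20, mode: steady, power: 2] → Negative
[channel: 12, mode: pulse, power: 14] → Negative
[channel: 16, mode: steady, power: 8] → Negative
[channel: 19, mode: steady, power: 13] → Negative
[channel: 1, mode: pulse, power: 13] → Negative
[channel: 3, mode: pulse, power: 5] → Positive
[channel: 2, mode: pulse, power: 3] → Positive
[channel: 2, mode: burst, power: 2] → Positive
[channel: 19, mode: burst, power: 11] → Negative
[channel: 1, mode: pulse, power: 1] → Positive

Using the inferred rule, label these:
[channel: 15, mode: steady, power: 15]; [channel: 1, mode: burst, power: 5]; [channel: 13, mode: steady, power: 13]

Negative, Positive, Negative

'Positive' ⟺ power ≤ 5 AND channel ≤ 3.
[channel: 15, mode: steady, power: 15] — power = 15, channel = 15, hence Negative.
[channel: 1, mode: burst, power: 5] — power = 5, channel = 1, hence Positive.
[channel: 13, mode: steady, power: 13] — power = 13, channel = 13, hence Negative.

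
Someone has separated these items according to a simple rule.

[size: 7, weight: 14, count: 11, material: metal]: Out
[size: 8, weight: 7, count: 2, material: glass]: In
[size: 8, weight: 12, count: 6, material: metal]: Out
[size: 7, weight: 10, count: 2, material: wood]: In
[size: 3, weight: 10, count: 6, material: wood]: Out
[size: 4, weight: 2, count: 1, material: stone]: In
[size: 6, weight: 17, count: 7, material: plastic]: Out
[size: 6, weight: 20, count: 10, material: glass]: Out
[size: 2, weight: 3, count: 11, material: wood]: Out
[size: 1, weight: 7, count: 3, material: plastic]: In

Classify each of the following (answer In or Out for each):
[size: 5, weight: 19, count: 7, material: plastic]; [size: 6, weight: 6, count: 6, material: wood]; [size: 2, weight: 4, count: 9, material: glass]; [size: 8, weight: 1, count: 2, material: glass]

Out, Out, Out, In

The rule appears to be: count ≤ 3.
[size: 5, weight: 19, count: 7, material: plastic] — count = 7, hence Out. [size: 6, weight: 6, count: 6, material: wood] — count = 6, hence Out. [size: 2, weight: 4, count: 9, material: glass] — count = 9, hence Out. [size: 8, weight: 1, count: 2, material: glass] — count = 2, hence In.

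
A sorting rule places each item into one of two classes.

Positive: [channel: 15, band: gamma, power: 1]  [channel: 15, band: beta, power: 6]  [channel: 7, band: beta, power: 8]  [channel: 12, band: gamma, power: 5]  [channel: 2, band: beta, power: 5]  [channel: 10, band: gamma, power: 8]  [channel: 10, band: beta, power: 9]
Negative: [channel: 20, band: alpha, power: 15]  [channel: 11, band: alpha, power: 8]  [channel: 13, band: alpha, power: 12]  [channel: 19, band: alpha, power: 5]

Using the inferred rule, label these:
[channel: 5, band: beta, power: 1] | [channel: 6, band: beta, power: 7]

Positive, Positive

The distinguishing property — band is not alpha — holds for all the 'Positive' cases and none of the 'Negative' cases.
[channel: 5, band: beta, power: 1] — band is beta, hence Positive.
[channel: 6, band: beta, power: 7] — band is beta, hence Positive.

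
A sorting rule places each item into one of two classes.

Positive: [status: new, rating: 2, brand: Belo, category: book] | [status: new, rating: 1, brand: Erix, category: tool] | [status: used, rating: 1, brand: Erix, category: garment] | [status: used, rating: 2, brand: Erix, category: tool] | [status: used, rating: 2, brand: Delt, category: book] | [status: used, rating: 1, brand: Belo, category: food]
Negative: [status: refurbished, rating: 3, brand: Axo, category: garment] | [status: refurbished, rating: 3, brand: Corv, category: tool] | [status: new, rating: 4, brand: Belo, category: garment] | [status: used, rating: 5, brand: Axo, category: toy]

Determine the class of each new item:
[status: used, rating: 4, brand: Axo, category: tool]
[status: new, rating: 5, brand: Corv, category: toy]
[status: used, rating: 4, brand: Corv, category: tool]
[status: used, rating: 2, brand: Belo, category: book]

Negative, Negative, Negative, Positive

The pattern is that an item is 'Positive' exactly when: rating ≤ 2.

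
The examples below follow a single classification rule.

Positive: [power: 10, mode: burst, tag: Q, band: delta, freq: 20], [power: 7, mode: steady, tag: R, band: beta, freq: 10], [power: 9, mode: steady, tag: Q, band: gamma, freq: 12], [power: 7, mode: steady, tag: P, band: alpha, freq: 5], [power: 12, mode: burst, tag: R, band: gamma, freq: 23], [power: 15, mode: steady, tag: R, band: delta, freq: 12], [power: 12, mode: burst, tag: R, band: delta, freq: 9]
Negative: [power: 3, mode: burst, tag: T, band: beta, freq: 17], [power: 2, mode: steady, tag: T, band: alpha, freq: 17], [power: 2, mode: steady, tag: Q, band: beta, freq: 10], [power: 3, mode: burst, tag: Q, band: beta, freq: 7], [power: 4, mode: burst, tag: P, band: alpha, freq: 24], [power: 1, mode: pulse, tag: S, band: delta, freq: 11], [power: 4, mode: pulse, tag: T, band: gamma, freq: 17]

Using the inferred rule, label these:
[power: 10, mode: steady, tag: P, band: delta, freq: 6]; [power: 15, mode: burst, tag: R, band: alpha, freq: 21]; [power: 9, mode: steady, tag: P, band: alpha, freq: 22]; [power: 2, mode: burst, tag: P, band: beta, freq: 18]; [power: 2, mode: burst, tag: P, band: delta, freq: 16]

Positive, Positive, Positive, Negative, Negative

All 'Positive' examples share one property — power ≥ 7 — and every 'Negative' example lacks it.
Positive: [power: 10, mode: steady, tag: P, band: delta, freq: 6], since power = 10.
Positive: [power: 15, mode: burst, tag: R, band: alpha, freq: 21], since power = 15.
Positive: [power: 9, mode: steady, tag: P, band: alpha, freq: 22], since power = 9.
Negative: [power: 2, mode: burst, tag: P, band: beta, freq: 18], since power = 2.
Negative: [power: 2, mode: burst, tag: P, band: delta, freq: 16], since power = 2.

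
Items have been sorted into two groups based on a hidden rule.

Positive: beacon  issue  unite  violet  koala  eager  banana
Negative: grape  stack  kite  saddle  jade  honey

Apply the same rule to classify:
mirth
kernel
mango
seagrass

Negative, Negative, Negative, Positive

The simplest hypothesis consistent with all the labels is: has ≥ 3 vowels.
Negative: mirth, since 1 vowel.
Negative: kernel, since 2 vowels.
Negative: mango, since 2 vowels.
Positive: seagrass, since 3 vowels.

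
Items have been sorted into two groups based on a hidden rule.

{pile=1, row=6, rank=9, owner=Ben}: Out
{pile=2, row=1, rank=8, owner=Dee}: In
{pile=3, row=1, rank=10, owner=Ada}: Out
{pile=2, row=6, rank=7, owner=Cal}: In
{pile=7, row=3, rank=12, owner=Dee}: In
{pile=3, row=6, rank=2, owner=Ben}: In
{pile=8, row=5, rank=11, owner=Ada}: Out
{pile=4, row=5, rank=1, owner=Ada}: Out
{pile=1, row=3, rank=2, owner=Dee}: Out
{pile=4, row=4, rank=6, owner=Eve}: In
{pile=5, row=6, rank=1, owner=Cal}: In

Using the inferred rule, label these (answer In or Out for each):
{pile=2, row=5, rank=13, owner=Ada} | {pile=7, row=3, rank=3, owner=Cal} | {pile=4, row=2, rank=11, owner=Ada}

Every 'In' example satisfies: owner is not Ada AND pile ≥ 2. None of the 'Out' examples do.
{pile=2, row=5, rank=13, owner=Ada} — owner is Ada, pile = 2, hence Out.
{pile=7, row=3, rank=3, owner=Cal} — owner is Cal, pile = 7, hence In.
{pile=4, row=2, rank=11, owner=Ada} — owner is Ada, pile = 4, hence Out.

Out, In, Out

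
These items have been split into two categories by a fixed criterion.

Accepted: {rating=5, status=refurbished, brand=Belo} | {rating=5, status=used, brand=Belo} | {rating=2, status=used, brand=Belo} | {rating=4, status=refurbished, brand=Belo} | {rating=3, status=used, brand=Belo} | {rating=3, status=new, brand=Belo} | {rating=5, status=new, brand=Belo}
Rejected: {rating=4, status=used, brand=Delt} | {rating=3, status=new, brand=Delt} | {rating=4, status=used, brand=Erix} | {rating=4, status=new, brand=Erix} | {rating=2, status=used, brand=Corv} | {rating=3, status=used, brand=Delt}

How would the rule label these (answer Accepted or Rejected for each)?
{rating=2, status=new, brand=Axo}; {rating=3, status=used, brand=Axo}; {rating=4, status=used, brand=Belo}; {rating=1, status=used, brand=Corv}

Rejected, Rejected, Accepted, Rejected

The simplest hypothesis consistent with all the labels is: brand is Belo.
{rating=2, status=new, brand=Axo}: Rejected (brand is Axo).
{rating=3, status=used, brand=Axo}: Rejected (brand is Axo).
{rating=4, status=used, brand=Belo}: Accepted (brand is Belo).
{rating=1, status=used, brand=Corv}: Rejected (brand is Corv).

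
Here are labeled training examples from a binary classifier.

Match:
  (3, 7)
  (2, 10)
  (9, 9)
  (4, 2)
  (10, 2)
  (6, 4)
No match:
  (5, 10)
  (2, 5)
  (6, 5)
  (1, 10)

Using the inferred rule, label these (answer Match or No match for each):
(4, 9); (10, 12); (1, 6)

The simplest hypothesis consistent with all the labels is: sum is even.
(4, 9) — 4+9 = 13, hence No match. (10, 12) — 10+12 = 22, hence Match. (1, 6) — 1+6 = 7, hence No match.

No match, Match, No match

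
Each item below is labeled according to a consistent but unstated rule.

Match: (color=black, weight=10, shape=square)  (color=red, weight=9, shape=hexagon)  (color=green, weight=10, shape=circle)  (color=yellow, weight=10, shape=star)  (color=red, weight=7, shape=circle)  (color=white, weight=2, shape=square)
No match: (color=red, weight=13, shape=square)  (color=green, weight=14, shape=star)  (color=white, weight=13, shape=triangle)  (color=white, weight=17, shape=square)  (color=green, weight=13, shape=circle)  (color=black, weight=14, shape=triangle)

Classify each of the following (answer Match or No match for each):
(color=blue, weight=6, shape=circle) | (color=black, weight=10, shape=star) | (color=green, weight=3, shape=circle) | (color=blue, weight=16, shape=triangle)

The common property of the 'Match' items is: weight ≤ 10. No 'No match' item has it.
(color=blue, weight=6, shape=circle): weight = 6, has this property → Match.
(color=black, weight=10, shape=star): weight = 10, has this property → Match.
(color=green, weight=3, shape=circle): weight = 3, has this property → Match.
(color=blue, weight=16, shape=triangle): weight = 16, does not fit → No match.

Match, Match, Match, No match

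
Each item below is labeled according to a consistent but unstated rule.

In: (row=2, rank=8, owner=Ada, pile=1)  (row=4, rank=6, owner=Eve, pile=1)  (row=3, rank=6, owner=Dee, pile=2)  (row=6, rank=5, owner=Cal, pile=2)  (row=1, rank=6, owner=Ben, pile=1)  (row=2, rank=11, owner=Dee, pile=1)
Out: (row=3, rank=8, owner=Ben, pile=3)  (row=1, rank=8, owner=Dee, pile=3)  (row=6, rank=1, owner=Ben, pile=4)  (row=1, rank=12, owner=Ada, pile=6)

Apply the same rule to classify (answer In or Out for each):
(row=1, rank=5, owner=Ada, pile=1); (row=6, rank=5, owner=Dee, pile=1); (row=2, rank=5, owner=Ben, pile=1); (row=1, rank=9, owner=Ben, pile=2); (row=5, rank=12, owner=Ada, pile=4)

The common property of the 'In' items is: pile ≤ 2. No 'Out' item has it.

In, In, In, In, Out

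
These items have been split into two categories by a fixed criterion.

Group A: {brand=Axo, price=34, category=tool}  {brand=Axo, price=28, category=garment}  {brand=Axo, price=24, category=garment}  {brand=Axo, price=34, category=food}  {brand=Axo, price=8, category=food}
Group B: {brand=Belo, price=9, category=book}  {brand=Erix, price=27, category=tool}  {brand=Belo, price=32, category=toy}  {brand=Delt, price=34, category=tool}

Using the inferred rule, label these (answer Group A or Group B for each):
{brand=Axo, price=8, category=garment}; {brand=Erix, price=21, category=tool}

Group A, Group B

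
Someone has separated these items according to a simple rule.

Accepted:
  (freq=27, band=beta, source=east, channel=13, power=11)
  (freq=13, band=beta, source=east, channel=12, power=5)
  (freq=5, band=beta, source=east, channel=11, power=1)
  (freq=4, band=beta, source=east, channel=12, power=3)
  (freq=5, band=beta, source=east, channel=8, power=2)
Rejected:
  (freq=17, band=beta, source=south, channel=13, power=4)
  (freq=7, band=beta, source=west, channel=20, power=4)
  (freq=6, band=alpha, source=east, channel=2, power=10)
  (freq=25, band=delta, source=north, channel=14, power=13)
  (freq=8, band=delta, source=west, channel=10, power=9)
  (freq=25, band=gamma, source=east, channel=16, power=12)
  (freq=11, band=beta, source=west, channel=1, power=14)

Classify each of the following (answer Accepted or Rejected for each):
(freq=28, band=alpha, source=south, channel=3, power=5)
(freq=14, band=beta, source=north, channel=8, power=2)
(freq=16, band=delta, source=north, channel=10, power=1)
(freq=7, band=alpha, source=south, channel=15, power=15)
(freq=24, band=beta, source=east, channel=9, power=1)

Rule: source is east AND band is beta. This holds for each 'Accepted' example and fails for each 'Rejected' one.
(freq=28, band=alpha, source=south, channel=3, power=5): Rejected (source is south, band is alpha).
(freq=14, band=beta, source=north, channel=8, power=2): Rejected (source is north, band is beta).
(freq=16, band=delta, source=north, channel=10, power=1): Rejected (source is north, band is delta).
(freq=7, band=alpha, source=south, channel=15, power=15): Rejected (source is south, band is alpha).
(freq=24, band=beta, source=east, channel=9, power=1): Accepted (source is east, band is beta).

Rejected, Rejected, Rejected, Rejected, Accepted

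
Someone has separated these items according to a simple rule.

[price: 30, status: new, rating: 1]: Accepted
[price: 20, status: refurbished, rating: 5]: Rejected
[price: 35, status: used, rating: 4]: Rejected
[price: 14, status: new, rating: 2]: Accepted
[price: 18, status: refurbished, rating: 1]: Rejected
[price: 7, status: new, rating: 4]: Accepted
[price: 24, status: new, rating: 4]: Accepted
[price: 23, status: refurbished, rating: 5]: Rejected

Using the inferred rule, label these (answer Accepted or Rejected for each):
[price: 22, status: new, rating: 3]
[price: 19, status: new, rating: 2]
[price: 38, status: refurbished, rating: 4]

Accepted, Accepted, Rejected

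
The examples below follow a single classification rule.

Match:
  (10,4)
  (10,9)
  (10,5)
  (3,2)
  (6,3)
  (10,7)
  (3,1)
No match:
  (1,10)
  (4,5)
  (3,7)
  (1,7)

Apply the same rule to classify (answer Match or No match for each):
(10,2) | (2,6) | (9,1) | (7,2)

Match, No match, Match, Match

The distinguishing property — first > second — holds for all the 'Match' cases and none of the 'No match' cases.
(10,2): 10 > 2 — passes, so Match.
(2,6): 2 < 6 — does not fit, so No match.
(9,1): 9 > 1 — passes, so Match.
(7,2): 7 > 2 — passes, so Match.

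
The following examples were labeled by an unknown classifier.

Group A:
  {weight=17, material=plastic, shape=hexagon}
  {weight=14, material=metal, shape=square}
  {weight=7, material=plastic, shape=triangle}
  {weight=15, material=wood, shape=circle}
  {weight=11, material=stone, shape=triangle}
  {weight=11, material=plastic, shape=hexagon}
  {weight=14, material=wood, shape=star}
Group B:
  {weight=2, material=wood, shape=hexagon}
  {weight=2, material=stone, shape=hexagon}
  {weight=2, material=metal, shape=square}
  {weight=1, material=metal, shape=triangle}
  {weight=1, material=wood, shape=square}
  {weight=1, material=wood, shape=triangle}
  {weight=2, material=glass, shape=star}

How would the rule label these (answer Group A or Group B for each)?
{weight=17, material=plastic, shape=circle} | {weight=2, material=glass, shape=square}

Group A, Group B

The classifier is using: weight ≥ 7.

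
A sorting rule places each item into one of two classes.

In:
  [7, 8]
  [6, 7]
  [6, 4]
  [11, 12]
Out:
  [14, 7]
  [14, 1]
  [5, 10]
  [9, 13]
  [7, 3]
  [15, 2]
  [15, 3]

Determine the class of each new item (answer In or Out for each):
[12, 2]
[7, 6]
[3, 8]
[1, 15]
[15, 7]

Out, In, Out, Out, Out

The distinguishing property — |first − second| ≤ 2 — holds for all the 'In' cases and none of the 'Out' cases.
Out: [12, 2], since |12−2| = 10.
In: [7, 6], since |7−6| = 1.
Out: [3, 8], since |3−8| = 5.
Out: [1, 15], since |1−15| = 14.
Out: [15, 7], since |15−7| = 8.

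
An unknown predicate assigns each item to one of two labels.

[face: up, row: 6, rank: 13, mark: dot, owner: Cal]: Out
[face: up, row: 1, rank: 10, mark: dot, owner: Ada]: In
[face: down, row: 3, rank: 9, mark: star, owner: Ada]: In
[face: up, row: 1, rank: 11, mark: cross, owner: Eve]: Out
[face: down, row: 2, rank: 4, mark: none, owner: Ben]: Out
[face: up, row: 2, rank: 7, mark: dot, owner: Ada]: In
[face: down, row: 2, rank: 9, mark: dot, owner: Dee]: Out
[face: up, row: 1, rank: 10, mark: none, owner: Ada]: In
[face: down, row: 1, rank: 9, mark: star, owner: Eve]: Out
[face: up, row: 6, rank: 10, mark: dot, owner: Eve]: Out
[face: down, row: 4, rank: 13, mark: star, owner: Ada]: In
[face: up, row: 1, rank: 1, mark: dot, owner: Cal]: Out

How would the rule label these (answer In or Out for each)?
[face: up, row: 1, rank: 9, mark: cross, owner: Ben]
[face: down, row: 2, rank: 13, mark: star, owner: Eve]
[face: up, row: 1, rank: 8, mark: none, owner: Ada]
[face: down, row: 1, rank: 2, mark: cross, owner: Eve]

One predicate separates the groups cleanly: owner is Ada.

Out, Out, In, Out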